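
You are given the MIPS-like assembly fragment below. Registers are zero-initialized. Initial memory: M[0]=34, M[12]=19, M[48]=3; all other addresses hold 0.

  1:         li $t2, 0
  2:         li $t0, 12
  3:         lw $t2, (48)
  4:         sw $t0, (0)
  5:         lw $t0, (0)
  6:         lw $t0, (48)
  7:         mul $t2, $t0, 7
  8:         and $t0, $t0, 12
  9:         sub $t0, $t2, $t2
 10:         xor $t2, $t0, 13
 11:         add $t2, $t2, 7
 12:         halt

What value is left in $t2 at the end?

20

after li $t2, 0: $t2=0
after li $t0, 12: $t0=12
after lw $t2, (48): $t2=M[48]=3
sw $t0, (0) → M[0]=12
after lw $t0, (0): $t0=M[0]=12
after lw $t0, (48): $t0=M[48]=3
after mul $t2, $t0, 7: $t2=3*7=21
after and $t0, $t0, 12: $t0=3&12=0
after sub $t0, $t2, $t2: $t0=21-21=0
after xor $t2, $t0, 13: $t2=0^13=13
after add $t2, $t2, 7: $t2=13+7=20
halt.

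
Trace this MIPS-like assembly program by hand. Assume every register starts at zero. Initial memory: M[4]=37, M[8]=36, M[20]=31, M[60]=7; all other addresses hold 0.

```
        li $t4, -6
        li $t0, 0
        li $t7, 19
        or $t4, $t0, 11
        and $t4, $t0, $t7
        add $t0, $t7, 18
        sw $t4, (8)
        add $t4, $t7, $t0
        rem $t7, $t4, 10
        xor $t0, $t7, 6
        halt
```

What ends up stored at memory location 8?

after li $t4, -6: $t4=-6
after li $t0, 0: $t0=0
after li $t7, 19: $t7=19
after or $t4, $t0, 11: $t4=0|11=11
after and $t4, $t0, $t7: $t4=0&19=0
after add $t0, $t7, 18: $t0=19+18=37
sw $t4, (8) → M[8]=0
after add $t4, $t7, $t0: $t4=19+37=56
after rem $t7, $t4, 10: $t7=56%10=6
after xor $t0, $t7, 6: $t0=6^6=0
halt.

0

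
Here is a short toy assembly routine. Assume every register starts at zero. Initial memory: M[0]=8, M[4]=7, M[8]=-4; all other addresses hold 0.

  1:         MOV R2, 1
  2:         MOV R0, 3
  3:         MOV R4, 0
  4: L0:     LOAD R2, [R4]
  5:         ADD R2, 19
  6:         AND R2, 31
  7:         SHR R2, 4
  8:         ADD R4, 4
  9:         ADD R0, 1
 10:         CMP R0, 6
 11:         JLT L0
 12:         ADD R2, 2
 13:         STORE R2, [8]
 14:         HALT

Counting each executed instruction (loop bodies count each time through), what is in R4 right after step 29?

12

after MOV R2, 1: R2=1
after MOV R0, 3: R0=3
after MOV R4, 0: R4=0
after LOAD R2, [R4]: R2=M[0]=8
after ADD R2, 19: R2=8+19=27
after AND R2, 31: R2=27&31=27
after SHR R2, 4: R2=27>>4=1
after ADD R4, 4: R4=0+4=4
after ADD R0, 1: R0=3+1=4
CMP R0, 6  (cmp 4,6)
JLT L0: taken
after LOAD R2, [R4]: R2=M[4]=7
after ADD R2, 19: R2=7+19=26
after AND R2, 31: R2=26&31=26
after SHR R2, 4: R2=26>>4=1
after ADD R4, 4: R4=4+4=8
after ADD R0, 1: R0=4+1=5
CMP R0, 6  (cmp 5,6)
JLT L0: taken
after LOAD R2, [R4]: R2=M[8]=-4
after ADD R2, 19: R2=(-4)+19=15
after AND R2, 31: R2=15&31=15
after SHR R2, 4: R2=15>>4=0
after ADD R4, 4: R4=8+4=12
after ADD R0, 1: R0=5+1=6
CMP R0, 6  (cmp 6,6)
JLT L0: not taken
after ADD R2, 2: R2=0+2=2
STORE R2, [8] → M[8]=2
After step 29: R4 = 12.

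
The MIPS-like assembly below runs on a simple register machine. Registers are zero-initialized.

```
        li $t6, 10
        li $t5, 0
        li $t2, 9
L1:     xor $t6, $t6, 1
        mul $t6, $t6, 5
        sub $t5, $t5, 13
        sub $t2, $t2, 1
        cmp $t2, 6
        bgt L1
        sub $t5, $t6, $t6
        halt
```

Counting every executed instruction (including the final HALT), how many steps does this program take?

23

$t6=10
$t5=0
$t2=9
$t6=10^1=11
$t6=11*5=55
$t5=0-13=-13
$t2=9-1=8
cmp $t2, 6  (cmp 8,6)
bgt L1: taken
$t6=55^1=54
$t6=54*5=270
$t5=(-13)-13=-26
$t2=8-1=7
cmp $t2, 6  (cmp 7,6)
bgt L1: taken
$t6=270^1=271
$t6=271*5=1355
$t5=(-26)-13=-39
$t2=7-1=6
cmp $t2, 6  (cmp 6,6)
bgt L1: not taken
$t5=1355-1355=0
halt.
Total executed instructions: 23.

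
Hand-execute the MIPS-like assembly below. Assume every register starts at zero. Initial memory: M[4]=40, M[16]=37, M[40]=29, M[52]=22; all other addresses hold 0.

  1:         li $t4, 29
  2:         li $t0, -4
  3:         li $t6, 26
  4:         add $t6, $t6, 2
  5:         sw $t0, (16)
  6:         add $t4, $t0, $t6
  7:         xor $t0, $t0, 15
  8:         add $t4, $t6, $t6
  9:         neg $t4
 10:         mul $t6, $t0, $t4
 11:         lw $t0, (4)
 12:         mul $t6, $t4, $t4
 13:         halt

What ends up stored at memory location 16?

after li $t4, 29: $t4=29
after li $t0, -4: $t0=-4
after li $t6, 26: $t6=26
after add $t6, $t6, 2: $t6=26+2=28
sw $t0, (16) → M[16]=-4
after add $t4, $t0, $t6: $t4=(-4)+28=24
after xor $t0, $t0, 15: $t0=(-4)^15=-13
after add $t4, $t6, $t6: $t4=28+28=56
after neg $t4: $t4=-(56)=-56
after mul $t6, $t0, $t4: $t6=(-13)*(-56)=728
after lw $t0, (4): $t0=M[4]=40
after mul $t6, $t4, $t4: $t6=(-56)*(-56)=3136
halt.

-4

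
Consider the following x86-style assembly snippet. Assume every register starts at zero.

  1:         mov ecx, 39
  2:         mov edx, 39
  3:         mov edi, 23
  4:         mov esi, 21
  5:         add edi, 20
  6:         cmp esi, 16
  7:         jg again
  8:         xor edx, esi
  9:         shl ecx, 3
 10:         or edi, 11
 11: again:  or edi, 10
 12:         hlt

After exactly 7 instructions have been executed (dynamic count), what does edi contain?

after mov ecx, 39: ecx=39
after mov edx, 39: edx=39
after mov edi, 23: edi=23
after mov esi, 21: esi=21
after add edi, 20: edi=23+20=43
cmp esi, 16  (cmp 21,16)
jg again: taken
After step 7: edi = 43.

43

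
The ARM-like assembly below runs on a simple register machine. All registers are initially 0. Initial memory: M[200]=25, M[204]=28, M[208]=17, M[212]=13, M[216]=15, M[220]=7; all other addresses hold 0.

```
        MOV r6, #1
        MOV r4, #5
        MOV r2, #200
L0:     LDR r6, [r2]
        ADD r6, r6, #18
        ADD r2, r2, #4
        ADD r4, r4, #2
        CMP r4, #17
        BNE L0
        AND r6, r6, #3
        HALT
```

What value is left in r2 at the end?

224

after MOV r6, #1: r6=1
after MOV r4, #5: r4=5
after MOV r2, #200: r2=200
after LDR r6, [r2]: r6=M[200]=25
after ADD r6, r6, #18: r6=25+18=43
after ADD r2, r2, #4: r2=200+4=204
after ADD r4, r4, #2: r4=5+2=7
CMP r4, #17  (cmp 7,17)
BNE L0: taken
after LDR r6, [r2]: r6=M[204]=28
after ADD r6, r6, #18: r6=28+18=46
after ADD r2, r2, #4: r2=204+4=208
after ADD r4, r4, #2: r4=7+2=9
CMP r4, #17  (cmp 9,17)
BNE L0: taken
after LDR r6, [r2]: r6=M[208]=17
after ADD r6, r6, #18: r6=17+18=35
after ADD r2, r2, #4: r2=208+4=212
after ADD r4, r4, #2: r4=9+2=11
CMP r4, #17  (cmp 11,17)
BNE L0: taken
after LDR r6, [r2]: r6=M[212]=13
after ADD r6, r6, #18: r6=13+18=31
after ADD r2, r2, #4: r2=212+4=216
after ADD r4, r4, #2: r4=11+2=13
CMP r4, #17  (cmp 13,17)
BNE L0: taken
after LDR r6, [r2]: r6=M[216]=15
after ADD r6, r6, #18: r6=15+18=33
after ADD r2, r2, #4: r2=216+4=220
after ADD r4, r4, #2: r4=13+2=15
CMP r4, #17  (cmp 15,17)
BNE L0: taken
after LDR r6, [r2]: r6=M[220]=7
after ADD r6, r6, #18: r6=7+18=25
after ADD r2, r2, #4: r2=220+4=224
after ADD r4, r4, #2: r4=15+2=17
CMP r4, #17  (cmp 17,17)
BNE L0: not taken
after AND r6, r6, #3: r6=25&3=1
halt.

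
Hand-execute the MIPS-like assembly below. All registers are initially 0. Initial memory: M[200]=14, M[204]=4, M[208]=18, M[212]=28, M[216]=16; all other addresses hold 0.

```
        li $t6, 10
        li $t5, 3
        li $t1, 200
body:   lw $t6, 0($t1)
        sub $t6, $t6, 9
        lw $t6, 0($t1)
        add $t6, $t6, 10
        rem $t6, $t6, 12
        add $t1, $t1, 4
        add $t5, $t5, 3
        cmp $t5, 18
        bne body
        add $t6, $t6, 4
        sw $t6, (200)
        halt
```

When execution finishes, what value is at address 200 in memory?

6

li $t6, 10 → $t6=10
li $t5, 3 → $t5=3
li $t1, 200 → $t1=200
lw $t6, 0($t1) → $t6=M[200]=14
sub $t6, $t6, 9 → $t6=14-9=5
lw $t6, 0($t1) → $t6=M[200]=14
add $t6, $t6, 10 → $t6=14+10=24
rem $t6, $t6, 12 → $t6=24%12=0
add $t1, $t1, 4 → $t1=200+4=204
add $t5, $t5, 3 → $t5=3+3=6
cmp $t5, 18  (cmp 6,18)
bne body: taken
lw $t6, 0($t1) → $t6=M[204]=4
sub $t6, $t6, 9 → $t6=4-9=-5
lw $t6, 0($t1) → $t6=M[204]=4
add $t6, $t6, 10 → $t6=4+10=14
rem $t6, $t6, 12 → $t6=14%12=2
add $t1, $t1, 4 → $t1=204+4=208
add $t5, $t5, 3 → $t5=6+3=9
cmp $t5, 18  (cmp 9,18)
bne body: taken
lw $t6, 0($t1) → $t6=M[208]=18
sub $t6, $t6, 9 → $t6=18-9=9
lw $t6, 0($t1) → $t6=M[208]=18
add $t6, $t6, 10 → $t6=18+10=28
rem $t6, $t6, 12 → $t6=28%12=4
add $t1, $t1, 4 → $t1=208+4=212
add $t5, $t5, 3 → $t5=9+3=12
cmp $t5, 18  (cmp 12,18)
bne body: taken
lw $t6, 0($t1) → $t6=M[212]=28
sub $t6, $t6, 9 → $t6=28-9=19
lw $t6, 0($t1) → $t6=M[212]=28
add $t6, $t6, 10 → $t6=28+10=38
rem $t6, $t6, 12 → $t6=38%12=2
add $t1, $t1, 4 → $t1=212+4=216
add $t5, $t5, 3 → $t5=12+3=15
cmp $t5, 18  (cmp 15,18)
bne body: taken
lw $t6, 0($t1) → $t6=M[216]=16
sub $t6, $t6, 9 → $t6=16-9=7
lw $t6, 0($t1) → $t6=M[216]=16
add $t6, $t6, 10 → $t6=16+10=26
rem $t6, $t6, 12 → $t6=26%12=2
add $t1, $t1, 4 → $t1=216+4=220
add $t5, $t5, 3 → $t5=15+3=18
cmp $t5, 18  (cmp 18,18)
bne body: not taken
add $t6, $t6, 4 → $t6=2+4=6
sw $t6, (200) → M[200]=6
halt.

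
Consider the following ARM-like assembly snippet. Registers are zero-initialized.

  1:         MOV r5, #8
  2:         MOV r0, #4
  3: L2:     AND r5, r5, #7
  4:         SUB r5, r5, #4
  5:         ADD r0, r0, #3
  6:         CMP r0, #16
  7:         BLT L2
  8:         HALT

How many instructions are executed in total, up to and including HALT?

23

MOV r5, #8 → r5=8
MOV r0, #4 → r0=4
AND r5, r5, #7 → r5=8&7=0
SUB r5, r5, #4 → r5=0-4=-4
ADD r0, r0, #3 → r0=4+3=7
CMP r0, #16  (cmp 7,16)
BLT L2: taken
AND r5, r5, #7 → r5=(-4)&7=4
SUB r5, r5, #4 → r5=4-4=0
ADD r0, r0, #3 → r0=7+3=10
CMP r0, #16  (cmp 10,16)
BLT L2: taken
AND r5, r5, #7 → r5=0&7=0
SUB r5, r5, #4 → r5=0-4=-4
ADD r0, r0, #3 → r0=10+3=13
CMP r0, #16  (cmp 13,16)
BLT L2: taken
AND r5, r5, #7 → r5=(-4)&7=4
SUB r5, r5, #4 → r5=4-4=0
ADD r0, r0, #3 → r0=13+3=16
CMP r0, #16  (cmp 16,16)
BLT L2: not taken
halt.
Total executed instructions: 23.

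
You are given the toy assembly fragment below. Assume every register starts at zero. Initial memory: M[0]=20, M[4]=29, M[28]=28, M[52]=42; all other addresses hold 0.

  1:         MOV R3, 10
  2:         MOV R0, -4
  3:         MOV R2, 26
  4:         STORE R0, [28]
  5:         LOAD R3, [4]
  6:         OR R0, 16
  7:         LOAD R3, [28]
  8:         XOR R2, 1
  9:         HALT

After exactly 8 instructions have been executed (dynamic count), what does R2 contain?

27

R3=10
R0=-4
R2=26
STORE R0, [28] → M[28]=-4
R3=M[4]=29
R0=(-4)|16=-4
R3=M[28]=-4
R2=26^1=27
After step 8: R2 = 27.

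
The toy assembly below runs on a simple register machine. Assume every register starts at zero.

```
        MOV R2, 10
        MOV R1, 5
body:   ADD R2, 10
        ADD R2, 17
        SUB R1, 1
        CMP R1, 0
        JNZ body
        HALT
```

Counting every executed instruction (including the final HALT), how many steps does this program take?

after MOV R2, 10: R2=10
after MOV R1, 5: R1=5
after ADD R2, 10: R2=10+10=20
after ADD R2, 17: R2=20+17=37
after SUB R1, 1: R1=5-1=4
CMP R1, 0  (cmp 4,0)
JNZ body: taken
after ADD R2, 10: R2=37+10=47
after ADD R2, 17: R2=47+17=64
after SUB R1, 1: R1=4-1=3
CMP R1, 0  (cmp 3,0)
JNZ body: taken
after ADD R2, 10: R2=64+10=74
after ADD R2, 17: R2=74+17=91
after SUB R1, 1: R1=3-1=2
CMP R1, 0  (cmp 2,0)
JNZ body: taken
after ADD R2, 10: R2=91+10=101
after ADD R2, 17: R2=101+17=118
after SUB R1, 1: R1=2-1=1
CMP R1, 0  (cmp 1,0)
JNZ body: taken
after ADD R2, 10: R2=118+10=128
after ADD R2, 17: R2=128+17=145
after SUB R1, 1: R1=1-1=0
CMP R1, 0  (cmp 0,0)
JNZ body: not taken
halt.
Total executed instructions: 28.

28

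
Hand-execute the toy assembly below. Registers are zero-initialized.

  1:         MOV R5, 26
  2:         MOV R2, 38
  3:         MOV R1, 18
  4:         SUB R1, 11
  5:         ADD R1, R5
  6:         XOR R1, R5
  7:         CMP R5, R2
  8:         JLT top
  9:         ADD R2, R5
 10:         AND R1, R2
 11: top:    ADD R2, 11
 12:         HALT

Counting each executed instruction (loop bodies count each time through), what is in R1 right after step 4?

after MOV R5, 26: R5=26
after MOV R2, 38: R2=38
after MOV R1, 18: R1=18
after SUB R1, 11: R1=18-11=7
After step 4: R1 = 7.

7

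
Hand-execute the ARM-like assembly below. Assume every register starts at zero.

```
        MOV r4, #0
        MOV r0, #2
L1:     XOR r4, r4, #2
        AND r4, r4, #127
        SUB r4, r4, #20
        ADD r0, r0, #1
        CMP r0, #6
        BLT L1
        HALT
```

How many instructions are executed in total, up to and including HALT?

27

r4=0
r0=2
r4=0^2=2
r4=2&127=2
r4=2-20=-18
r0=2+1=3
CMP r0, #6  (cmp 3,6)
BLT L1: taken
r4=(-18)^2=-20
r4=(-20)&127=108
r4=108-20=88
r0=3+1=4
CMP r0, #6  (cmp 4,6)
BLT L1: taken
r4=88^2=90
r4=90&127=90
r4=90-20=70
r0=4+1=5
CMP r0, #6  (cmp 5,6)
BLT L1: taken
r4=70^2=68
r4=68&127=68
r4=68-20=48
r0=5+1=6
CMP r0, #6  (cmp 6,6)
BLT L1: not taken
halt.
Total executed instructions: 27.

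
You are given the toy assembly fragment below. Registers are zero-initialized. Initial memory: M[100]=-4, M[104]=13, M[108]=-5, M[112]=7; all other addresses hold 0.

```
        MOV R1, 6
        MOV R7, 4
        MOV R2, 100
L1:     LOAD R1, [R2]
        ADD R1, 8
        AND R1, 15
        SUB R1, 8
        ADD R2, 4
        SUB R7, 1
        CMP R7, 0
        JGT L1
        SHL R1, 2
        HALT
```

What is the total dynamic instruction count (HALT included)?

MOV R1, 6 → R1=6
MOV R7, 4 → R7=4
MOV R2, 100 → R2=100
LOAD R1, [R2] → R1=M[100]=-4
ADD R1, 8 → R1=(-4)+8=4
AND R1, 15 → R1=4&15=4
SUB R1, 8 → R1=4-8=-4
ADD R2, 4 → R2=100+4=104
SUB R7, 1 → R7=4-1=3
CMP R7, 0  (cmp 3,0)
JGT L1: taken
LOAD R1, [R2] → R1=M[104]=13
ADD R1, 8 → R1=13+8=21
AND R1, 15 → R1=21&15=5
SUB R1, 8 → R1=5-8=-3
ADD R2, 4 → R2=104+4=108
SUB R7, 1 → R7=3-1=2
CMP R7, 0  (cmp 2,0)
JGT L1: taken
LOAD R1, [R2] → R1=M[108]=-5
ADD R1, 8 → R1=(-5)+8=3
AND R1, 15 → R1=3&15=3
SUB R1, 8 → R1=3-8=-5
ADD R2, 4 → R2=108+4=112
SUB R7, 1 → R7=2-1=1
CMP R7, 0  (cmp 1,0)
JGT L1: taken
LOAD R1, [R2] → R1=M[112]=7
ADD R1, 8 → R1=7+8=15
AND R1, 15 → R1=15&15=15
SUB R1, 8 → R1=15-8=7
ADD R2, 4 → R2=112+4=116
SUB R7, 1 → R7=1-1=0
CMP R7, 0  (cmp 0,0)
JGT L1: not taken
SHL R1, 2 → R1=7<<2=28
halt.
Total executed instructions: 37.

37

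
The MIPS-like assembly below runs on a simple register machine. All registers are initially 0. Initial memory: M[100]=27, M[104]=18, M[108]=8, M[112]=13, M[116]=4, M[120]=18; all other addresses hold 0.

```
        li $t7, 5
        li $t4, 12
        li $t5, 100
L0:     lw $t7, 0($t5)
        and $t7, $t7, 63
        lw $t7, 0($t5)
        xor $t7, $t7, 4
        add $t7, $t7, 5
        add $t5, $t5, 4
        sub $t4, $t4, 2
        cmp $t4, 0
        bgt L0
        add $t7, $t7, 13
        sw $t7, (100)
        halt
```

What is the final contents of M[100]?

40

li $t7, 5 → $t7=5
li $t4, 12 → $t4=12
li $t5, 100 → $t5=100
lw $t7, 0($t5) → $t7=M[100]=27
and $t7, $t7, 63 → $t7=27&63=27
lw $t7, 0($t5) → $t7=M[100]=27
xor $t7, $t7, 4 → $t7=27^4=31
add $t7, $t7, 5 → $t7=31+5=36
add $t5, $t5, 4 → $t5=100+4=104
sub $t4, $t4, 2 → $t4=12-2=10
cmp $t4, 0  (cmp 10,0)
bgt L0: taken
lw $t7, 0($t5) → $t7=M[104]=18
and $t7, $t7, 63 → $t7=18&63=18
lw $t7, 0($t5) → $t7=M[104]=18
xor $t7, $t7, 4 → $t7=18^4=22
add $t7, $t7, 5 → $t7=22+5=27
add $t5, $t5, 4 → $t5=104+4=108
sub $t4, $t4, 2 → $t4=10-2=8
cmp $t4, 0  (cmp 8,0)
bgt L0: taken
lw $t7, 0($t5) → $t7=M[108]=8
and $t7, $t7, 63 → $t7=8&63=8
lw $t7, 0($t5) → $t7=M[108]=8
xor $t7, $t7, 4 → $t7=8^4=12
add $t7, $t7, 5 → $t7=12+5=17
add $t5, $t5, 4 → $t5=108+4=112
sub $t4, $t4, 2 → $t4=8-2=6
cmp $t4, 0  (cmp 6,0)
bgt L0: taken
lw $t7, 0($t5) → $t7=M[112]=13
and $t7, $t7, 63 → $t7=13&63=13
lw $t7, 0($t5) → $t7=M[112]=13
xor $t7, $t7, 4 → $t7=13^4=9
add $t7, $t7, 5 → $t7=9+5=14
add $t5, $t5, 4 → $t5=112+4=116
sub $t4, $t4, 2 → $t4=6-2=4
cmp $t4, 0  (cmp 4,0)
bgt L0: taken
lw $t7, 0($t5) → $t7=M[116]=4
and $t7, $t7, 63 → $t7=4&63=4
lw $t7, 0($t5) → $t7=M[116]=4
xor $t7, $t7, 4 → $t7=4^4=0
add $t7, $t7, 5 → $t7=0+5=5
add $t5, $t5, 4 → $t5=116+4=120
sub $t4, $t4, 2 → $t4=4-2=2
cmp $t4, 0  (cmp 2,0)
bgt L0: taken
lw $t7, 0($t5) → $t7=M[120]=18
and $t7, $t7, 63 → $t7=18&63=18
lw $t7, 0($t5) → $t7=M[120]=18
xor $t7, $t7, 4 → $t7=18^4=22
add $t7, $t7, 5 → $t7=22+5=27
add $t5, $t5, 4 → $t5=120+4=124
sub $t4, $t4, 2 → $t4=2-2=0
cmp $t4, 0  (cmp 0,0)
bgt L0: not taken
add $t7, $t7, 13 → $t7=27+13=40
sw $t7, (100) → M[100]=40
halt.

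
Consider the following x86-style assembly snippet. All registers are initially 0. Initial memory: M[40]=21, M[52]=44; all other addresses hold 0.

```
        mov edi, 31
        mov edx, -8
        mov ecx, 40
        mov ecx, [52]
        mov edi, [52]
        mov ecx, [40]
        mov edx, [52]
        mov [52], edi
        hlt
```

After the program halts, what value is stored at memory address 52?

edi=31
edx=-8
ecx=40
ecx=M[52]=44
edi=M[52]=44
ecx=M[40]=21
edx=M[52]=44
mov [52], edi → M[52]=44
halt.

44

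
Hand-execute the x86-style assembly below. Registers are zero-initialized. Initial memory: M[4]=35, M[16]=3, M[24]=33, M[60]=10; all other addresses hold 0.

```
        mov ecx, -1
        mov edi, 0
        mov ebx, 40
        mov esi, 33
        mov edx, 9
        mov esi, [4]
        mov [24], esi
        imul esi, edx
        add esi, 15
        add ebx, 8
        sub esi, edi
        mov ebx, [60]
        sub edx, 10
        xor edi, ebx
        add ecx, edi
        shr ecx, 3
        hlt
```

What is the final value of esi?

330

mov ecx, -1 → ecx=-1
mov edi, 0 → edi=0
mov ebx, 40 → ebx=40
mov esi, 33 → esi=33
mov edx, 9 → edx=9
mov esi, [4] → esi=M[4]=35
mov [24], esi → M[24]=35
imul esi, edx → esi=35*9=315
add esi, 15 → esi=315+15=330
add ebx, 8 → ebx=40+8=48
sub esi, edi → esi=330-0=330
mov ebx, [60] → ebx=M[60]=10
sub edx, 10 → edx=9-10=-1
xor edi, ebx → edi=0^10=10
add ecx, edi → ecx=(-1)+10=9
shr ecx, 3 → ecx=9>>3=1
halt.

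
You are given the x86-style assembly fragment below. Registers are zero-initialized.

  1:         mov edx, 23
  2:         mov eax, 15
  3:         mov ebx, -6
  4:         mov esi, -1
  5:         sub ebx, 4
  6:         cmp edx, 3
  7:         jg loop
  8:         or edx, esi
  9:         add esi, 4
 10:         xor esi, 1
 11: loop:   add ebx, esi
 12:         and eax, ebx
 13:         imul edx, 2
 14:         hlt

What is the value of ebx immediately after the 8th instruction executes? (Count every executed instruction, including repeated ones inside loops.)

-11

edx=23
eax=15
ebx=-6
esi=-1
ebx=(-6)-4=-10
cmp edx, 3  (cmp 23,3)
jg loop: taken
ebx=(-10)+(-1)=-11
After step 8: ebx = -11.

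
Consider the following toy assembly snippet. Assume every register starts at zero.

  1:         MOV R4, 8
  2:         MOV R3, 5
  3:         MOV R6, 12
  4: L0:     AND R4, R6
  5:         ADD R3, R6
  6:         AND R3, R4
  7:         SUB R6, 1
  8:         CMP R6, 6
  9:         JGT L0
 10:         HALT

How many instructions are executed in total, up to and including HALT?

40

R4=8
R3=5
R6=12
R4=8&12=8
R3=5+12=17
R3=17&8=0
R6=12-1=11
CMP R6, 6  (cmp 11,6)
JGT L0: taken
R4=8&11=8
R3=0+11=11
R3=11&8=8
R6=11-1=10
CMP R6, 6  (cmp 10,6)
JGT L0: taken
R4=8&10=8
R3=8+10=18
R3=18&8=0
R6=10-1=9
CMP R6, 6  (cmp 9,6)
JGT L0: taken
R4=8&9=8
R3=0+9=9
R3=9&8=8
R6=9-1=8
CMP R6, 6  (cmp 8,6)
JGT L0: taken
R4=8&8=8
R3=8+8=16
R3=16&8=0
R6=8-1=7
CMP R6, 6  (cmp 7,6)
JGT L0: taken
R4=8&7=0
R3=0+7=7
R3=7&0=0
R6=7-1=6
CMP R6, 6  (cmp 6,6)
JGT L0: not taken
halt.
Total executed instructions: 40.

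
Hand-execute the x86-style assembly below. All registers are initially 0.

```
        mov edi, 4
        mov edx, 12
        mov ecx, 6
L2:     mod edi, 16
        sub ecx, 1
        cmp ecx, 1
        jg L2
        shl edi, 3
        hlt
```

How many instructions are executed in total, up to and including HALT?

25

after mov edi, 4: edi=4
after mov edx, 12: edx=12
after mov ecx, 6: ecx=6
after mod edi, 16: edi=4%16=4
after sub ecx, 1: ecx=6-1=5
cmp ecx, 1  (cmp 5,1)
jg L2: taken
after mod edi, 16: edi=4%16=4
after sub ecx, 1: ecx=5-1=4
cmp ecx, 1  (cmp 4,1)
jg L2: taken
after mod edi, 16: edi=4%16=4
after sub ecx, 1: ecx=4-1=3
cmp ecx, 1  (cmp 3,1)
jg L2: taken
after mod edi, 16: edi=4%16=4
after sub ecx, 1: ecx=3-1=2
cmp ecx, 1  (cmp 2,1)
jg L2: taken
after mod edi, 16: edi=4%16=4
after sub ecx, 1: ecx=2-1=1
cmp ecx, 1  (cmp 1,1)
jg L2: not taken
after shl edi, 3: edi=4<<3=32
halt.
Total executed instructions: 25.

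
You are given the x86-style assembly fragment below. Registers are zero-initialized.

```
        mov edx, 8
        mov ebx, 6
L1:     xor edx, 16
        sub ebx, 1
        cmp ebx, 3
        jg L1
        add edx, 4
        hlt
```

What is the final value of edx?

28

mov edx, 8 → edx=8
mov ebx, 6 → ebx=6
xor edx, 16 → edx=8^16=24
sub ebx, 1 → ebx=6-1=5
cmp ebx, 3  (cmp 5,3)
jg L1: taken
xor edx, 16 → edx=24^16=8
sub ebx, 1 → ebx=5-1=4
cmp ebx, 3  (cmp 4,3)
jg L1: taken
xor edx, 16 → edx=8^16=24
sub ebx, 1 → ebx=4-1=3
cmp ebx, 3  (cmp 3,3)
jg L1: not taken
add edx, 4 → edx=24+4=28
halt.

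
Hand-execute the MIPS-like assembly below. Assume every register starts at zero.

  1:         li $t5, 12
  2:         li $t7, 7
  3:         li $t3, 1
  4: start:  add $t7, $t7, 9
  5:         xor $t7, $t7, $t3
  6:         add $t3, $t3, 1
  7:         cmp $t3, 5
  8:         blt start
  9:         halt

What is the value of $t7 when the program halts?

li $t5, 12 → $t5=12
li $t7, 7 → $t7=7
li $t3, 1 → $t3=1
add $t7, $t7, 9 → $t7=7+9=16
xor $t7, $t7, $t3 → $t7=16^1=17
add $t3, $t3, 1 → $t3=1+1=2
cmp $t3, 5  (cmp 2,5)
blt start: taken
add $t7, $t7, 9 → $t7=17+9=26
xor $t7, $t7, $t3 → $t7=26^2=24
add $t3, $t3, 1 → $t3=2+1=3
cmp $t3, 5  (cmp 3,5)
blt start: taken
add $t7, $t7, 9 → $t7=24+9=33
xor $t7, $t7, $t3 → $t7=33^3=34
add $t3, $t3, 1 → $t3=3+1=4
cmp $t3, 5  (cmp 4,5)
blt start: taken
add $t7, $t7, 9 → $t7=34+9=43
xor $t7, $t7, $t3 → $t7=43^4=47
add $t3, $t3, 1 → $t3=4+1=5
cmp $t3, 5  (cmp 5,5)
blt start: not taken
halt.

47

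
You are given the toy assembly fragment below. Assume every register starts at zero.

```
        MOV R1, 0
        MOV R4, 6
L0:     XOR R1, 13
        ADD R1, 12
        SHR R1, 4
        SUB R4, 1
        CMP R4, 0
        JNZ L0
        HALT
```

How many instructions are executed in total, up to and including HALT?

MOV R1, 0 → R1=0
MOV R4, 6 → R4=6
XOR R1, 13 → R1=0^13=13
ADD R1, 12 → R1=13+12=25
SHR R1, 4 → R1=25>>4=1
SUB R4, 1 → R4=6-1=5
CMP R4, 0  (cmp 5,0)
JNZ L0: taken
XOR R1, 13 → R1=1^13=12
ADD R1, 12 → R1=12+12=24
SHR R1, 4 → R1=24>>4=1
SUB R4, 1 → R4=5-1=4
CMP R4, 0  (cmp 4,0)
JNZ L0: taken
XOR R1, 13 → R1=1^13=12
ADD R1, 12 → R1=12+12=24
SHR R1, 4 → R1=24>>4=1
SUB R4, 1 → R4=4-1=3
CMP R4, 0  (cmp 3,0)
JNZ L0: taken
XOR R1, 13 → R1=1^13=12
ADD R1, 12 → R1=12+12=24
SHR R1, 4 → R1=24>>4=1
SUB R4, 1 → R4=3-1=2
CMP R4, 0  (cmp 2,0)
JNZ L0: taken
XOR R1, 13 → R1=1^13=12
ADD R1, 12 → R1=12+12=24
SHR R1, 4 → R1=24>>4=1
SUB R4, 1 → R4=2-1=1
CMP R4, 0  (cmp 1,0)
JNZ L0: taken
XOR R1, 13 → R1=1^13=12
ADD R1, 12 → R1=12+12=24
SHR R1, 4 → R1=24>>4=1
SUB R4, 1 → R4=1-1=0
CMP R4, 0  (cmp 0,0)
JNZ L0: not taken
halt.
Total executed instructions: 39.

39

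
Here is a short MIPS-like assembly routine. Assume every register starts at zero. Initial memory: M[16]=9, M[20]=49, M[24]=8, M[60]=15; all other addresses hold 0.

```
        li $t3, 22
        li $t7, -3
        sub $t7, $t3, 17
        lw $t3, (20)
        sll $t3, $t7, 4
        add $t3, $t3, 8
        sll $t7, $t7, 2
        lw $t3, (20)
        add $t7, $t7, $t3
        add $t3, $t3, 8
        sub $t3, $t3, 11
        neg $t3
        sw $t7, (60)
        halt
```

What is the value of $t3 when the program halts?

$t3=22
$t7=-3
$t7=22-17=5
$t3=M[20]=49
$t3=5<<4=80
$t3=80+8=88
$t7=5<<2=20
$t3=M[20]=49
$t7=20+49=69
$t3=49+8=57
$t3=57-11=46
$t3=-(46)=-46
sw $t7, (60) → M[60]=69
halt.

-46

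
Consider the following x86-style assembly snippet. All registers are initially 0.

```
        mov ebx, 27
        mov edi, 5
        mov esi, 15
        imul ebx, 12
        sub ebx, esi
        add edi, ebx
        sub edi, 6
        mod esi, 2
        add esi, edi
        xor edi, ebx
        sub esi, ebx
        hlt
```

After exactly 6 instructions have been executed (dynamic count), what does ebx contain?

309

after mov ebx, 27: ebx=27
after mov edi, 5: edi=5
after mov esi, 15: esi=15
after imul ebx, 12: ebx=27*12=324
after sub ebx, esi: ebx=324-15=309
after add edi, ebx: edi=5+309=314
After step 6: ebx = 309.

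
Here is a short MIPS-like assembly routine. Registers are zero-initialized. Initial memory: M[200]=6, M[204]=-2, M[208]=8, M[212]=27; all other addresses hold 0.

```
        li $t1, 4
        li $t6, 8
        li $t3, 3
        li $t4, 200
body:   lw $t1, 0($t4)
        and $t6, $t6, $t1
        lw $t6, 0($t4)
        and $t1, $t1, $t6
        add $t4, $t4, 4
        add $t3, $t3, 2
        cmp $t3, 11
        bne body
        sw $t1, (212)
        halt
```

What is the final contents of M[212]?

27

$t1=4
$t6=8
$t3=3
$t4=200
$t1=M[200]=6
$t6=8&6=0
$t6=M[200]=6
$t1=6&6=6
$t4=200+4=204
$t3=3+2=5
cmp $t3, 11  (cmp 5,11)
bne body: taken
$t1=M[204]=-2
$t6=6&(-2)=6
$t6=M[204]=-2
$t1=(-2)&(-2)=-2
$t4=204+4=208
$t3=5+2=7
cmp $t3, 11  (cmp 7,11)
bne body: taken
$t1=M[208]=8
$t6=(-2)&8=8
$t6=M[208]=8
$t1=8&8=8
$t4=208+4=212
$t3=7+2=9
cmp $t3, 11  (cmp 9,11)
bne body: taken
$t1=M[212]=27
$t6=8&27=8
$t6=M[212]=27
$t1=27&27=27
$t4=212+4=216
$t3=9+2=11
cmp $t3, 11  (cmp 11,11)
bne body: not taken
sw $t1, (212) → M[212]=27
halt.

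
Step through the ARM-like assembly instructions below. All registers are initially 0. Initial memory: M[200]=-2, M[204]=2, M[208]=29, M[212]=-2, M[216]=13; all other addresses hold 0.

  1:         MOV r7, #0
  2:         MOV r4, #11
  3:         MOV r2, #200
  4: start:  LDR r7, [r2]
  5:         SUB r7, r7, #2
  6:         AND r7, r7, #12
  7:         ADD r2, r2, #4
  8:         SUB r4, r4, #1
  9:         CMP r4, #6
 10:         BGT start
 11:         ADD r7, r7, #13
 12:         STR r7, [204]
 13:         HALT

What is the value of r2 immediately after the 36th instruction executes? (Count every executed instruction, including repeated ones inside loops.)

220

r7=0
r4=11
r2=200
r7=M[200]=-2
r7=(-2)-2=-4
r7=(-4)&12=12
r2=200+4=204
r4=11-1=10
CMP r4, #6  (cmp 10,6)
BGT start: taken
r7=M[204]=2
r7=2-2=0
r7=0&12=0
r2=204+4=208
r4=10-1=9
CMP r4, #6  (cmp 9,6)
BGT start: taken
r7=M[208]=29
r7=29-2=27
r7=27&12=8
r2=208+4=212
r4=9-1=8
CMP r4, #6  (cmp 8,6)
BGT start: taken
r7=M[212]=-2
r7=(-2)-2=-4
r7=(-4)&12=12
r2=212+4=216
r4=8-1=7
CMP r4, #6  (cmp 7,6)
BGT start: taken
r7=M[216]=13
r7=13-2=11
r7=11&12=8
r2=216+4=220
r4=7-1=6
After step 36: r2 = 220.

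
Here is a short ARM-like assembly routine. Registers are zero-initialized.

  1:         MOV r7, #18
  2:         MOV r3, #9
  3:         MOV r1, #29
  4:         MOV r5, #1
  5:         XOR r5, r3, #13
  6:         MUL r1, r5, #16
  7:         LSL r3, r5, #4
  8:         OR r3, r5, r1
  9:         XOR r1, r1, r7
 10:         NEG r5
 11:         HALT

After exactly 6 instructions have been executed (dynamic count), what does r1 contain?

after MOV r7, #18: r7=18
after MOV r3, #9: r3=9
after MOV r1, #29: r1=29
after MOV r5, #1: r5=1
after XOR r5, r3, #13: r5=9^13=4
after MUL r1, r5, #16: r1=4*16=64
After step 6: r1 = 64.

64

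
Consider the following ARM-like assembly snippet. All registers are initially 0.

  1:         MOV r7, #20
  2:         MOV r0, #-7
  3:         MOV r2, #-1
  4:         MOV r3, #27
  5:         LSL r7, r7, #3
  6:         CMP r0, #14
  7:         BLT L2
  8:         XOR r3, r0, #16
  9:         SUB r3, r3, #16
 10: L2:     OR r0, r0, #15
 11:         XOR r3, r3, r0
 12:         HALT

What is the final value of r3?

-28

MOV r7, #20 → r7=20
MOV r0, #-7 → r0=-7
MOV r2, #-1 → r2=-1
MOV r3, #27 → r3=27
LSL r7, r7, #3 → r7=20<<3=160
CMP r0, #14  (cmp -7,14)
BLT L2: taken
OR r0, r0, #15 → r0=(-7)|15=-1
XOR r3, r3, r0 → r3=27^(-1)=-28
halt.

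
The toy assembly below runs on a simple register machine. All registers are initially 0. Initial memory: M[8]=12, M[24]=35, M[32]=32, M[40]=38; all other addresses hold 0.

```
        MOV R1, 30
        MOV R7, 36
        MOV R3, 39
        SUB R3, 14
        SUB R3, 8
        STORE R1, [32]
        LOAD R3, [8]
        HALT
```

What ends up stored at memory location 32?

30

R1=30
R7=36
R3=39
R3=39-14=25
R3=25-8=17
STORE R1, [32] → M[32]=30
R3=M[8]=12
halt.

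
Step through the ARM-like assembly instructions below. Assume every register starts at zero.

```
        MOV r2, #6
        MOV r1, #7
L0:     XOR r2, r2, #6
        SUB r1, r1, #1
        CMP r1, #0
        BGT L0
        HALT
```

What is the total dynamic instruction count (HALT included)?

31

r2=6
r1=7
r2=6^6=0
r1=7-1=6
CMP r1, #0  (cmp 6,0)
BGT L0: taken
r2=0^6=6
r1=6-1=5
CMP r1, #0  (cmp 5,0)
BGT L0: taken
r2=6^6=0
r1=5-1=4
CMP r1, #0  (cmp 4,0)
BGT L0: taken
r2=0^6=6
r1=4-1=3
CMP r1, #0  (cmp 3,0)
BGT L0: taken
r2=6^6=0
r1=3-1=2
CMP r1, #0  (cmp 2,0)
BGT L0: taken
r2=0^6=6
r1=2-1=1
CMP r1, #0  (cmp 1,0)
BGT L0: taken
r2=6^6=0
r1=1-1=0
CMP r1, #0  (cmp 0,0)
BGT L0: not taken
halt.
Total executed instructions: 31.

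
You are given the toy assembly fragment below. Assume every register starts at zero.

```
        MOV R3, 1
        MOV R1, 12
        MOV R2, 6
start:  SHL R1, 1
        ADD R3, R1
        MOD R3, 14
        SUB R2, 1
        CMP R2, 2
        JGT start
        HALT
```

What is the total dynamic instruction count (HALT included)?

MOV R3, 1 → R3=1
MOV R1, 12 → R1=12
MOV R2, 6 → R2=6
SHL R1, 1 → R1=12<<1=24
ADD R3, R1 → R3=1+24=25
MOD R3, 14 → R3=25%14=11
SUB R2, 1 → R2=6-1=5
CMP R2, 2  (cmp 5,2)
JGT start: taken
SHL R1, 1 → R1=24<<1=48
ADD R3, R1 → R3=11+48=59
MOD R3, 14 → R3=59%14=3
SUB R2, 1 → R2=5-1=4
CMP R2, 2  (cmp 4,2)
JGT start: taken
SHL R1, 1 → R1=48<<1=96
ADD R3, R1 → R3=3+96=99
MOD R3, 14 → R3=99%14=1
SUB R2, 1 → R2=4-1=3
CMP R2, 2  (cmp 3,2)
JGT start: taken
SHL R1, 1 → R1=96<<1=192
ADD R3, R1 → R3=1+192=193
MOD R3, 14 → R3=193%14=11
SUB R2, 1 → R2=3-1=2
CMP R2, 2  (cmp 2,2)
JGT start: not taken
halt.
Total executed instructions: 28.

28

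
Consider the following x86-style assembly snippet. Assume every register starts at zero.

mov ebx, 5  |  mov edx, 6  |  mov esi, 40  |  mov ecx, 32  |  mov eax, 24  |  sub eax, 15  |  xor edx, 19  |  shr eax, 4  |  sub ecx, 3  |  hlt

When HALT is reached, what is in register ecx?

after mov ebx, 5: ebx=5
after mov edx, 6: edx=6
after mov esi, 40: esi=40
after mov ecx, 32: ecx=32
after mov eax, 24: eax=24
after sub eax, 15: eax=24-15=9
after xor edx, 19: edx=6^19=21
after shr eax, 4: eax=9>>4=0
after sub ecx, 3: ecx=32-3=29
halt.

29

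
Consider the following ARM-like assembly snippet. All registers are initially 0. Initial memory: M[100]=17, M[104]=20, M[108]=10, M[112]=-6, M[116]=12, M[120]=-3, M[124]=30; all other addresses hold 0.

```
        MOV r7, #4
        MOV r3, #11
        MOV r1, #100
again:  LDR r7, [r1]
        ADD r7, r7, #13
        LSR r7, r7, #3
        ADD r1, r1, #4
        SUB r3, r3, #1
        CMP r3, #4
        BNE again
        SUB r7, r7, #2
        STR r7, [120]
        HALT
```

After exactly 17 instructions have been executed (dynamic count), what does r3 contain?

9

after MOV r7, #4: r7=4
after MOV r3, #11: r3=11
after MOV r1, #100: r1=100
after LDR r7, [r1]: r7=M[100]=17
after ADD r7, r7, #13: r7=17+13=30
after LSR r7, r7, #3: r7=30>>3=3
after ADD r1, r1, #4: r1=100+4=104
after SUB r3, r3, #1: r3=11-1=10
CMP r3, #4  (cmp 10,4)
BNE again: taken
after LDR r7, [r1]: r7=M[104]=20
after ADD r7, r7, #13: r7=20+13=33
after LSR r7, r7, #3: r7=33>>3=4
after ADD r1, r1, #4: r1=104+4=108
after SUB r3, r3, #1: r3=10-1=9
CMP r3, #4  (cmp 9,4)
BNE again: taken
After step 17: r3 = 9.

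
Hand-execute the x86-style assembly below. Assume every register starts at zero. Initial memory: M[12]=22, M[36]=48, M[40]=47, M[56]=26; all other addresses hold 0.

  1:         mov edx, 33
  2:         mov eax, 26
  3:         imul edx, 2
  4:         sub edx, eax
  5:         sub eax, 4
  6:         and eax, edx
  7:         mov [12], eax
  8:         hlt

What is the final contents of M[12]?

0

edx=33
eax=26
edx=33*2=66
edx=66-26=40
eax=26-4=22
eax=22&40=0
mov [12], eax → M[12]=0
halt.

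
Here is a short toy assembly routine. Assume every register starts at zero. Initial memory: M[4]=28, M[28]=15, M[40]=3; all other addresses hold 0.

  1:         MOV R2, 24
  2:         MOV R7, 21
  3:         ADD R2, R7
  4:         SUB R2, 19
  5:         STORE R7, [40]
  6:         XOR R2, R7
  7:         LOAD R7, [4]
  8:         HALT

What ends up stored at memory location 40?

21

MOV R2, 24 → R2=24
MOV R7, 21 → R7=21
ADD R2, R7 → R2=24+21=45
SUB R2, 19 → R2=45-19=26
STORE R7, [40] → M[40]=21
XOR R2, R7 → R2=26^21=15
LOAD R7, [4] → R7=M[4]=28
halt.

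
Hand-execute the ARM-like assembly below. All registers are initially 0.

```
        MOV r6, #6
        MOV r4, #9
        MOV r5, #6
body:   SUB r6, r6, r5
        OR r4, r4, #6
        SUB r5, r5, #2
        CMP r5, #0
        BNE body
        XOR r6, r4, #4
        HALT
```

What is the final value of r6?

11

after MOV r6, #6: r6=6
after MOV r4, #9: r4=9
after MOV r5, #6: r5=6
after SUB r6, r6, r5: r6=6-6=0
after OR r4, r4, #6: r4=9|6=15
after SUB r5, r5, #2: r5=6-2=4
CMP r5, #0  (cmp 4,0)
BNE body: taken
after SUB r6, r6, r5: r6=0-4=-4
after OR r4, r4, #6: r4=15|6=15
after SUB r5, r5, #2: r5=4-2=2
CMP r5, #0  (cmp 2,0)
BNE body: taken
after SUB r6, r6, r5: r6=(-4)-2=-6
after OR r4, r4, #6: r4=15|6=15
after SUB r5, r5, #2: r5=2-2=0
CMP r5, #0  (cmp 0,0)
BNE body: not taken
after XOR r6, r4, #4: r6=15^4=11
halt.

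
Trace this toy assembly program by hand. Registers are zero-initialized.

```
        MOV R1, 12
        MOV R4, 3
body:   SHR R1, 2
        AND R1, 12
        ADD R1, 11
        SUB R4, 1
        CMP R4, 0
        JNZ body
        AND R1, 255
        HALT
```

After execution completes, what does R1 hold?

11

R1=12
R4=3
R1=12>>2=3
R1=3&12=0
R1=0+11=11
R4=3-1=2
CMP R4, 0  (cmp 2,0)
JNZ body: taken
R1=11>>2=2
R1=2&12=0
R1=0+11=11
R4=2-1=1
CMP R4, 0  (cmp 1,0)
JNZ body: taken
R1=11>>2=2
R1=2&12=0
R1=0+11=11
R4=1-1=0
CMP R4, 0  (cmp 0,0)
JNZ body: not taken
R1=11&255=11
halt.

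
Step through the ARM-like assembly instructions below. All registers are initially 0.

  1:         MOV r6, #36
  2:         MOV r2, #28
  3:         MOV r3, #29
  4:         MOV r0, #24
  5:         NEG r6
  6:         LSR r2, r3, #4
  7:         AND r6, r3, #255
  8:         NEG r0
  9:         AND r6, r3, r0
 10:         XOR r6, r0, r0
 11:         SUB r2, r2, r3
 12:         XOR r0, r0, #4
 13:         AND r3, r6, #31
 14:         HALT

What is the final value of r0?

-20

after MOV r6, #36: r6=36
after MOV r2, #28: r2=28
after MOV r3, #29: r3=29
after MOV r0, #24: r0=24
after NEG r6: r6=-(36)=-36
after LSR r2, r3, #4: r2=29>>4=1
after AND r6, r3, #255: r6=29&255=29
after NEG r0: r0=-(24)=-24
after AND r6, r3, r0: r6=29&(-24)=8
after XOR r6, r0, r0: r6=(-24)^(-24)=0
after SUB r2, r2, r3: r2=1-29=-28
after XOR r0, r0, #4: r0=(-24)^4=-20
after AND r3, r6, #31: r3=0&31=0
halt.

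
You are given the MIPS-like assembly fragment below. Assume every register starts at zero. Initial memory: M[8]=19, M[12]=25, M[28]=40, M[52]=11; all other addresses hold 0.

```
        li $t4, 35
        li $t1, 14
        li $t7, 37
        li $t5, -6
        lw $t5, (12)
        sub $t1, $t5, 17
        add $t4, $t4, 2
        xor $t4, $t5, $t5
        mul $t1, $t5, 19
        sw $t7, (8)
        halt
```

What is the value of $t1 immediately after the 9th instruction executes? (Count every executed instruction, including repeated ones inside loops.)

after li $t4, 35: $t4=35
after li $t1, 14: $t1=14
after li $t7, 37: $t7=37
after li $t5, -6: $t5=-6
after lw $t5, (12): $t5=M[12]=25
after sub $t1, $t5, 17: $t1=25-17=8
after add $t4, $t4, 2: $t4=35+2=37
after xor $t4, $t5, $t5: $t4=25^25=0
after mul $t1, $t5, 19: $t1=25*19=475
After step 9: $t1 = 475.

475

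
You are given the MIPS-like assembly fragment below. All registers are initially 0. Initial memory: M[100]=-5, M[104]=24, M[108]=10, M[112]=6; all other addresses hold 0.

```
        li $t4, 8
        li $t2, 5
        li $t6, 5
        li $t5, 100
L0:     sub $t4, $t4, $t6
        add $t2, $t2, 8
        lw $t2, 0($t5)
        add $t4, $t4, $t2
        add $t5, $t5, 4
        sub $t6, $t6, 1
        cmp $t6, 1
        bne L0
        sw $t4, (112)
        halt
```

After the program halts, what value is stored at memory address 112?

after li $t4, 8: $t4=8
after li $t2, 5: $t2=5
after li $t6, 5: $t6=5
after li $t5, 100: $t5=100
after sub $t4, $t4, $t6: $t4=8-5=3
after add $t2, $t2, 8: $t2=5+8=13
after lw $t2, 0($t5): $t2=M[100]=-5
after add $t4, $t4, $t2: $t4=3+(-5)=-2
after add $t5, $t5, 4: $t5=100+4=104
after sub $t6, $t6, 1: $t6=5-1=4
cmp $t6, 1  (cmp 4,1)
bne L0: taken
after sub $t4, $t4, $t6: $t4=(-2)-4=-6
after add $t2, $t2, 8: $t2=(-5)+8=3
after lw $t2, 0($t5): $t2=M[104]=24
after add $t4, $t4, $t2: $t4=(-6)+24=18
after add $t5, $t5, 4: $t5=104+4=108
after sub $t6, $t6, 1: $t6=4-1=3
cmp $t6, 1  (cmp 3,1)
bne L0: taken
after sub $t4, $t4, $t6: $t4=18-3=15
after add $t2, $t2, 8: $t2=24+8=32
after lw $t2, 0($t5): $t2=M[108]=10
after add $t4, $t4, $t2: $t4=15+10=25
after add $t5, $t5, 4: $t5=108+4=112
after sub $t6, $t6, 1: $t6=3-1=2
cmp $t6, 1  (cmp 2,1)
bne L0: taken
after sub $t4, $t4, $t6: $t4=25-2=23
after add $t2, $t2, 8: $t2=10+8=18
after lw $t2, 0($t5): $t2=M[112]=6
after add $t4, $t4, $t2: $t4=23+6=29
after add $t5, $t5, 4: $t5=112+4=116
after sub $t6, $t6, 1: $t6=2-1=1
cmp $t6, 1  (cmp 1,1)
bne L0: not taken
sw $t4, (112) → M[112]=29
halt.

29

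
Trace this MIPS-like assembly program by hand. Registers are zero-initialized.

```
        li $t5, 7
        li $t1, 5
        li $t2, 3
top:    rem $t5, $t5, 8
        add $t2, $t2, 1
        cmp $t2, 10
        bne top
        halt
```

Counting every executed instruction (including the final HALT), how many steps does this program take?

after li $t5, 7: $t5=7
after li $t1, 5: $t1=5
after li $t2, 3: $t2=3
after rem $t5, $t5, 8: $t5=7%8=7
after add $t2, $t2, 1: $t2=3+1=4
cmp $t2, 10  (cmp 4,10)
bne top: taken
after rem $t5, $t5, 8: $t5=7%8=7
after add $t2, $t2, 1: $t2=4+1=5
cmp $t2, 10  (cmp 5,10)
bne top: taken
after rem $t5, $t5, 8: $t5=7%8=7
after add $t2, $t2, 1: $t2=5+1=6
cmp $t2, 10  (cmp 6,10)
bne top: taken
after rem $t5, $t5, 8: $t5=7%8=7
after add $t2, $t2, 1: $t2=6+1=7
cmp $t2, 10  (cmp 7,10)
bne top: taken
after rem $t5, $t5, 8: $t5=7%8=7
after add $t2, $t2, 1: $t2=7+1=8
cmp $t2, 10  (cmp 8,10)
bne top: taken
after rem $t5, $t5, 8: $t5=7%8=7
after add $t2, $t2, 1: $t2=8+1=9
cmp $t2, 10  (cmp 9,10)
bne top: taken
after rem $t5, $t5, 8: $t5=7%8=7
after add $t2, $t2, 1: $t2=9+1=10
cmp $t2, 10  (cmp 10,10)
bne top: not taken
halt.
Total executed instructions: 32.

32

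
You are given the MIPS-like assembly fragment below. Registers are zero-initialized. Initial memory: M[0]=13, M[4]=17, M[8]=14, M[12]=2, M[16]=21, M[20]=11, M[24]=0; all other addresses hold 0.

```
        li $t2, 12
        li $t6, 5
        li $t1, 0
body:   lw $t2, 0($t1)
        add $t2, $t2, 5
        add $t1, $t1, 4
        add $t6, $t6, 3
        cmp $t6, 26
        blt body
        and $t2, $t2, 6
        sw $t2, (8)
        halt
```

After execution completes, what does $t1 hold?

28

after li $t2, 12: $t2=12
after li $t6, 5: $t6=5
after li $t1, 0: $t1=0
after lw $t2, 0($t1): $t2=M[0]=13
after add $t2, $t2, 5: $t2=13+5=18
after add $t1, $t1, 4: $t1=0+4=4
after add $t6, $t6, 3: $t6=5+3=8
cmp $t6, 26  (cmp 8,26)
blt body: taken
after lw $t2, 0($t1): $t2=M[4]=17
after add $t2, $t2, 5: $t2=17+5=22
after add $t1, $t1, 4: $t1=4+4=8
after add $t6, $t6, 3: $t6=8+3=11
cmp $t6, 26  (cmp 11,26)
blt body: taken
after lw $t2, 0($t1): $t2=M[8]=14
after add $t2, $t2, 5: $t2=14+5=19
after add $t1, $t1, 4: $t1=8+4=12
after add $t6, $t6, 3: $t6=11+3=14
cmp $t6, 26  (cmp 14,26)
blt body: taken
after lw $t2, 0($t1): $t2=M[12]=2
after add $t2, $t2, 5: $t2=2+5=7
after add $t1, $t1, 4: $t1=12+4=16
after add $t6, $t6, 3: $t6=14+3=17
cmp $t6, 26  (cmp 17,26)
blt body: taken
after lw $t2, 0($t1): $t2=M[16]=21
after add $t2, $t2, 5: $t2=21+5=26
after add $t1, $t1, 4: $t1=16+4=20
after add $t6, $t6, 3: $t6=17+3=20
cmp $t6, 26  (cmp 20,26)
blt body: taken
after lw $t2, 0($t1): $t2=M[20]=11
after add $t2, $t2, 5: $t2=11+5=16
after add $t1, $t1, 4: $t1=20+4=24
after add $t6, $t6, 3: $t6=20+3=23
cmp $t6, 26  (cmp 23,26)
blt body: taken
after lw $t2, 0($t1): $t2=M[24]=0
after add $t2, $t2, 5: $t2=0+5=5
after add $t1, $t1, 4: $t1=24+4=28
after add $t6, $t6, 3: $t6=23+3=26
cmp $t6, 26  (cmp 26,26)
blt body: not taken
after and $t2, $t2, 6: $t2=5&6=4
sw $t2, (8) → M[8]=4
halt.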